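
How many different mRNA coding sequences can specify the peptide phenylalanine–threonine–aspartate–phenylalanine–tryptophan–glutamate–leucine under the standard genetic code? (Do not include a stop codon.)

384

Phe: 2 codons.
Thr: 4 codons.
Asp: 2 codons.
Phe: 2 codons.
Trp: 1 codon.
Glu: 2 codons.
Leu: 6 codons.
2 × 4 × 2 × 2 × 1 × 2 × 6 = 384.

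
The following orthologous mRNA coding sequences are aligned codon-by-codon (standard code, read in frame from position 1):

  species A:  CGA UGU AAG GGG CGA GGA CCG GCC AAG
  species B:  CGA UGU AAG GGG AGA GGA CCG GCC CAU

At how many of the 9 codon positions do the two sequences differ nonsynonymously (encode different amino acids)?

1

Codon 1: CGA Arg / CGA Arg — identical.
Codon 2: UGU Cys / UGU Cys — identical.
Codon 3: AAG Lys / AAG Lys — identical.
Codon 4: GGG Gly / GGG Gly — identical.
Codon 5: CGA Arg / AGA Arg — synonymous.
Codon 6: GGA Gly / GGA Gly — identical.
Codon 7: CCG Pro / CCG Pro — identical.
Codon 8: GCC Ala / GCC Ala — identical.
Codon 9: AAG Lys / CAU His — nonsynonymous.
Nonsynonymous differences: 1.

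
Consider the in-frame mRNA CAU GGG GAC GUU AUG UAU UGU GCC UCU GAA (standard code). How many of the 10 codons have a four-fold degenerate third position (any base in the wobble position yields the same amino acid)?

Codon 1 CAU (His): third position 2-fold.
Codon 2 GGG (Gly): third position 4-fold.
Codon 3 GAC (Asp): third position 2-fold.
Codon 4 GUU (Val): third position 4-fold.
Codon 5 AUG (Met): third position 1-fold.
Codon 6 UAU (Tyr): third position 2-fold.
Codon 7 UGU (Cys): third position 2-fold.
Codon 8 GCC (Ala): third position 4-fold.
Codon 9 UCU (Ser): third position 4-fold.
Codon 10 GAA (Glu): third position 2-fold.
Four-fold degenerate third positions: 4.

4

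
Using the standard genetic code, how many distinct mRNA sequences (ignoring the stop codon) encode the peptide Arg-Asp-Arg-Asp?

144

Arg: 6 codons.
Asp: 2 codons.
Arg: 6 codons.
Asp: 2 codons.
6 × 2 × 6 × 2 = 144.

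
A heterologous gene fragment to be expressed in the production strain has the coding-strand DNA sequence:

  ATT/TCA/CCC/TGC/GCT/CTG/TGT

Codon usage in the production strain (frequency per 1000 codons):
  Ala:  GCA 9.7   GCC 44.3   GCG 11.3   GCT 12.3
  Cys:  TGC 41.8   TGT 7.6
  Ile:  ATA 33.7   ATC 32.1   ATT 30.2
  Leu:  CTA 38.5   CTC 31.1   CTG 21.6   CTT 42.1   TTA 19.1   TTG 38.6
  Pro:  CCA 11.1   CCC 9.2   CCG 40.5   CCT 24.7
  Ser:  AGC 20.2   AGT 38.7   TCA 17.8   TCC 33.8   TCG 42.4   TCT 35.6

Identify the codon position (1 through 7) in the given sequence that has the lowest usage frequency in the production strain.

7

Codon 1 ATT (Ile): 30.2 per 1000.
Codon 2 TCA (Ser): 17.8 per 1000.
Codon 3 CCC (Pro): 9.2 per 1000.
Codon 4 TGC (Cys): 41.8 per 1000.
Codon 5 GCT (Ala): 12.3 per 1000.
Codon 6 CTG (Leu): 21.6 per 1000.
Codon 7 TGT (Cys): 7.6 per 1000.
Lowest frequency is 7.6 at codon 7.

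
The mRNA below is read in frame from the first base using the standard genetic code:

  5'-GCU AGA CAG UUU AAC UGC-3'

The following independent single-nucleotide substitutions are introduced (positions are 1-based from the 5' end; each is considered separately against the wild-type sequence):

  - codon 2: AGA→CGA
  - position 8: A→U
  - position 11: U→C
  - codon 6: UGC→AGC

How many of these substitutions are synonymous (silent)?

Codon 2: AGA (Arg) → CGA (Arg) — synonymous.
Codon 3: CAG (Gln) → CUG (Leu) — missense.
Codon 4: UUU (Phe) → UCU (Ser) — missense.
Codon 6: UGC (Cys) → AGC (Ser) — missense.
Synonymous: 1 of 4.

1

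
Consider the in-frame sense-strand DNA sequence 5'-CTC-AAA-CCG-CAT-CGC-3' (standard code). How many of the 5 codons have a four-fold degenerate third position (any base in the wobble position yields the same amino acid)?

Codon 1 CTC (Leu): third position 4-fold.
Codon 2 AAA (Lys): third position 2-fold.
Codon 3 CCG (Pro): third position 4-fold.
Codon 4 CAT (His): third position 2-fold.
Codon 5 CGC (Arg): third position 4-fold.
Four-fold degenerate third positions: 3.

3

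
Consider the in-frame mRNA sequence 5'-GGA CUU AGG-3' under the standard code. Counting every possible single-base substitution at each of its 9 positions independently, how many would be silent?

8

Codon 1 (GGA, Gly): 3 synonymous substitutions.
Codon 2 (CUU, Leu): 3 synonymous substitutions.
Codon 3 (AGG, Arg): 2 synonymous substitutions.
Total: 3 + 3 + 2 = 8.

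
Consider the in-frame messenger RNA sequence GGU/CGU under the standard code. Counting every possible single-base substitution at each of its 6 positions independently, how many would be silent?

Codon 1 (GGU, Gly): 3 synonymous substitutions.
Codon 2 (CGU, Arg): 3 synonymous substitutions.
Total: 3 + 3 = 6.

6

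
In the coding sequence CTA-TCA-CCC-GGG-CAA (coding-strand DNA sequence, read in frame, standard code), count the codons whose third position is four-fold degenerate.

4

Codon 1 CTA (Leu): third position 4-fold.
Codon 2 TCA (Ser): third position 4-fold.
Codon 3 CCC (Pro): third position 4-fold.
Codon 4 GGG (Gly): third position 4-fold.
Codon 5 CAA (Gln): third position 2-fold.
Four-fold degenerate third positions: 4.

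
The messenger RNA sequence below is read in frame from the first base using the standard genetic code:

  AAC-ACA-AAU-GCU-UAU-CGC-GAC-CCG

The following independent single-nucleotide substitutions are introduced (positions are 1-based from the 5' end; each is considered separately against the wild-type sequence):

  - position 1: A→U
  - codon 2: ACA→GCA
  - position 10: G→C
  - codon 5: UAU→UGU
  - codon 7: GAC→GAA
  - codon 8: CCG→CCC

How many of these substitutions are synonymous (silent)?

Codon 1: AAC (Asn) → UAC (Tyr) — missense.
Codon 2: ACA (Thr) → GCA (Ala) — missense.
Codon 4: GCU (Ala) → CCU (Pro) — missense.
Codon 5: UAU (Tyr) → UGU (Cys) — missense.
Codon 7: GAC (Asp) → GAA (Glu) — missense.
Codon 8: CCG (Pro) → CCC (Pro) — synonymous.
Synonymous: 1 of 6.

1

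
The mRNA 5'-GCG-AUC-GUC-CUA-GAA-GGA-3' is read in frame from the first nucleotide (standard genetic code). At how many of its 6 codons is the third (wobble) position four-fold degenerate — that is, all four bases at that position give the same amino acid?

Codon 1 GCG (Ala): third position 4-fold.
Codon 2 AUC (Ile): third position 3-fold.
Codon 3 GUC (Val): third position 4-fold.
Codon 4 CUA (Leu): third position 4-fold.
Codon 5 GAA (Glu): third position 2-fold.
Codon 6 GGA (Gly): third position 4-fold.
Four-fold degenerate third positions: 4.

4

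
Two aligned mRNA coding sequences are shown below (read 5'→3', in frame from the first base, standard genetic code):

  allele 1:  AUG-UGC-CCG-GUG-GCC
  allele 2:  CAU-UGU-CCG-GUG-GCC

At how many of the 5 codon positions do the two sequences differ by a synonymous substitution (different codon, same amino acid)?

Codon 1: AUG Met / CAU His — nonsynonymous.
Codon 2: UGC Cys / UGU Cys — synonymous.
Codon 3: CCG Pro / CCG Pro — identical.
Codon 4: GUG Val / GUG Val — identical.
Codon 5: GCC Ala / GCC Ala — identical.
Synonymous differences: 1.

1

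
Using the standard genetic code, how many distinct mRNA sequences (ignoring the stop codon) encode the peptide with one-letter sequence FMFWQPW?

32

Phe: 2 codons.
Met: 1 codon.
Phe: 2 codons.
Trp: 1 codon.
Gln: 2 codons.
Pro: 4 codons.
Trp: 1 codon.
2 × 1 × 2 × 1 × 2 × 4 × 1 = 32.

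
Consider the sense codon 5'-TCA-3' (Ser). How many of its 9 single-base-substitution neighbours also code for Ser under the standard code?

3

Position 1: none → 0 synonymous.
Position 2: none → 0 synonymous.
Position 3: TCT, TCC, TCG → 3 synonymous.
Total: 0 + 0 + 3 = 3.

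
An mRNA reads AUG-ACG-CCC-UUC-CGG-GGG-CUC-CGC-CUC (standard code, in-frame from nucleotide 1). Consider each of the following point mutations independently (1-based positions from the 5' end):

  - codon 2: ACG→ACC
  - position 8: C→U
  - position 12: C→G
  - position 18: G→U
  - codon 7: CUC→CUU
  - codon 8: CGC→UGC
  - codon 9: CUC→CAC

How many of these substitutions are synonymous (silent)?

3

Codon 2: ACG (Thr) → ACC (Thr) — synonymous.
Codon 3: CCC (Pro) → CUC (Leu) — missense.
Codon 4: UUC (Phe) → UUG (Leu) — missense.
Codon 6: GGG (Gly) → GGU (Gly) — synonymous.
Codon 7: CUC (Leu) → CUU (Leu) — synonymous.
Codon 8: CGC (Arg) → UGC (Cys) — missense.
Codon 9: CUC (Leu) → CAC (His) — missense.
Synonymous: 3 of 7.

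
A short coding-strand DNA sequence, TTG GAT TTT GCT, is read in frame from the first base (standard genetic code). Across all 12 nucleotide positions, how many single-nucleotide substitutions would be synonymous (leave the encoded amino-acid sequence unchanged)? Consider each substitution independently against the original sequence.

Codon 1 (TTG, Leu): 2 synonymous substitutions.
Codon 2 (GAT, Asp): 1 synonymous substitution.
Codon 3 (TTT, Phe): 1 synonymous substitution.
Codon 4 (GCT, Ala): 3 synonymous substitutions.
Total: 2 + 1 + 1 + 3 = 7.

7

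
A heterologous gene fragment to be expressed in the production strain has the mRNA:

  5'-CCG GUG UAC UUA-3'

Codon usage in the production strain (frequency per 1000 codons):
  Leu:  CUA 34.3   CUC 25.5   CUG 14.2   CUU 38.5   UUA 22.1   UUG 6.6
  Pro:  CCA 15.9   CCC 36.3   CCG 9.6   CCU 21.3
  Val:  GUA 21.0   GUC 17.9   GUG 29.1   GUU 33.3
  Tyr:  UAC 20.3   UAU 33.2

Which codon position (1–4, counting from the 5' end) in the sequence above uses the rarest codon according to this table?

Codon 1 CCG (Pro): 9.6 per 1000.
Codon 2 GUG (Val): 29.1 per 1000.
Codon 3 UAC (Tyr): 20.3 per 1000.
Codon 4 UUA (Leu): 22.1 per 1000.
Lowest frequency is 9.6 at codon 1.

1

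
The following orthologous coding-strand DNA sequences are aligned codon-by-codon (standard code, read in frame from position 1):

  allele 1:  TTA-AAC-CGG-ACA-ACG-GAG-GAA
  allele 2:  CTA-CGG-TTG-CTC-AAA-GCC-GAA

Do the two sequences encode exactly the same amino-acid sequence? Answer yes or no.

no

Codon 1: TTA Leu / CTA Leu — synonymous.
Codon 2: AAC Asn / CGG Arg — nonsynonymous.
Codon 3: CGG Arg / TTG Leu — nonsynonymous.
Codon 4: ACA Thr / CTC Leu — nonsynonymous.
Codon 5: ACG Thr / AAA Lys — nonsynonymous.
Codon 6: GAG Glu / GCC Ala — nonsynonymous.
Codon 7: GAA Glu / GAA Glu — identical.
Nonsynonymous differences: 5 → different protein.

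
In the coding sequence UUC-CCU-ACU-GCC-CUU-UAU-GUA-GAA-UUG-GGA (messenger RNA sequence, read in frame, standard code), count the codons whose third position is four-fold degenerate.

Codon 1 UUC (Phe): third position 2-fold.
Codon 2 CCU (Pro): third position 4-fold.
Codon 3 ACU (Thr): third position 4-fold.
Codon 4 GCC (Ala): third position 4-fold.
Codon 5 CUU (Leu): third position 4-fold.
Codon 6 UAU (Tyr): third position 2-fold.
Codon 7 GUA (Val): third position 4-fold.
Codon 8 GAA (Glu): third position 2-fold.
Codon 9 UUG (Leu): third position 2-fold.
Codon 10 GGA (Gly): third position 4-fold.
Four-fold degenerate third positions: 6.

6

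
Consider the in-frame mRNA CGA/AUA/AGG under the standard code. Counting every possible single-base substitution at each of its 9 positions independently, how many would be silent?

8

Codon 1 (CGA, Arg): 4 synonymous substitutions.
Codon 2 (AUA, Ile): 2 synonymous substitutions.
Codon 3 (AGG, Arg): 2 synonymous substitutions.
Total: 4 + 2 + 2 = 8.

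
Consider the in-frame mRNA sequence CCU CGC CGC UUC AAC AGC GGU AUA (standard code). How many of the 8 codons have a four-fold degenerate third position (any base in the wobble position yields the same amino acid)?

4

Codon 1 CCU (Pro): third position 4-fold.
Codon 2 CGC (Arg): third position 4-fold.
Codon 3 CGC (Arg): third position 4-fold.
Codon 4 UUC (Phe): third position 2-fold.
Codon 5 AAC (Asn): third position 2-fold.
Codon 6 AGC (Ser): third position 2-fold.
Codon 7 GGU (Gly): third position 4-fold.
Codon 8 AUA (Ile): third position 3-fold.
Four-fold degenerate third positions: 4.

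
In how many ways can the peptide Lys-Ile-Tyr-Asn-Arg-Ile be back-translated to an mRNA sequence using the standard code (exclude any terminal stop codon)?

432

Lys: 2 codons.
Ile: 3 codons.
Tyr: 2 codons.
Asn: 2 codons.
Arg: 6 codons.
Ile: 3 codons.
2 × 3 × 2 × 2 × 6 × 3 = 432.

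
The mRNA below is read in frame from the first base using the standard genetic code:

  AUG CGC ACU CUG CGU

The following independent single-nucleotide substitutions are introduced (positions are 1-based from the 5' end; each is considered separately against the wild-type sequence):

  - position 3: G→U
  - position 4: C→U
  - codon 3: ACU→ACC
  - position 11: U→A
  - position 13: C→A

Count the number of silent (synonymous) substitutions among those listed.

Codon 1: AUG (Met) → AUU (Ile) — missense.
Codon 2: CGC (Arg) → UGC (Cys) — missense.
Codon 3: ACU (Thr) → ACC (Thr) — synonymous.
Codon 4: CUG (Leu) → CAG (Gln) — missense.
Codon 5: CGU (Arg) → AGU (Ser) — missense.
Synonymous: 1 of 5.

1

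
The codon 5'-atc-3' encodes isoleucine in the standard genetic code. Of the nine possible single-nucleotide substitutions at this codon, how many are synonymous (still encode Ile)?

2

Position 1: none → 0 synonymous.
Position 2: none → 0 synonymous.
Position 3: ATT, ATA → 2 synonymous.
Total: 0 + 0 + 2 = 2.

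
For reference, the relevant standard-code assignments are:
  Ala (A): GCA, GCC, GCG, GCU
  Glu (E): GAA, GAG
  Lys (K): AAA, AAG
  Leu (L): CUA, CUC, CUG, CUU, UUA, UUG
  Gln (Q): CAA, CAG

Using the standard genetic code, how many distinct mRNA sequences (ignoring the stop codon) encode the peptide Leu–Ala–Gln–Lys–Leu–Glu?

1152

Leu: 6 codons.
Ala: 4 codons.
Gln: 2 codons.
Lys: 2 codons.
Leu: 6 codons.
Glu: 2 codons.
6 × 4 × 2 × 2 × 6 × 2 = 1152.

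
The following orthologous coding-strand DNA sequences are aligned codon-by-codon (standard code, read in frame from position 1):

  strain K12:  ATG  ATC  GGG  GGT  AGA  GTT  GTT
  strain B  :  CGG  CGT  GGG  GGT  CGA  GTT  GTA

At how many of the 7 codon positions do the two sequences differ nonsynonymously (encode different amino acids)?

Codon 1: ATG Met / CGG Arg — nonsynonymous.
Codon 2: ATC Ile / CGT Arg — nonsynonymous.
Codon 3: GGG Gly / GGG Gly — identical.
Codon 4: GGT Gly / GGT Gly — identical.
Codon 5: AGA Arg / CGA Arg — synonymous.
Codon 6: GTT Val / GTT Val — identical.
Codon 7: GTT Val / GTA Val — synonymous.
Nonsynonymous differences: 2.

2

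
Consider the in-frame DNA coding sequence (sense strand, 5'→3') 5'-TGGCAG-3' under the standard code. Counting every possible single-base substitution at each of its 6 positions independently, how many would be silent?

Codon 1 (TGG, Trp): 0 synonymous substitutions.
Codon 2 (CAG, Gln): 1 synonymous substitution.
Total: 0 + 1 = 1.

1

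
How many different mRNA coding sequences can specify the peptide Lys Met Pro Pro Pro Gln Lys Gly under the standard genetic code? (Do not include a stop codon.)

Lys: 2 codons.
Met: 1 codon.
Pro: 4 codons.
Pro: 4 codons.
Pro: 4 codons.
Gln: 2 codons.
Lys: 2 codons.
Gly: 4 codons.
2 × 1 × 4 × 4 × 4 × 2 × 2 × 4 = 2048.

2048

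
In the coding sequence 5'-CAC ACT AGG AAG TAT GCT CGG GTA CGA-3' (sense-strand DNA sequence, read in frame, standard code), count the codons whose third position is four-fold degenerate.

Codon 1 CAC (His): third position 2-fold.
Codon 2 ACT (Thr): third position 4-fold.
Codon 3 AGG (Arg): third position 2-fold.
Codon 4 AAG (Lys): third position 2-fold.
Codon 5 TAT (Tyr): third position 2-fold.
Codon 6 GCT (Ala): third position 4-fold.
Codon 7 CGG (Arg): third position 4-fold.
Codon 8 GTA (Val): third position 4-fold.
Codon 9 CGA (Arg): third position 4-fold.
Four-fold degenerate third positions: 5.

5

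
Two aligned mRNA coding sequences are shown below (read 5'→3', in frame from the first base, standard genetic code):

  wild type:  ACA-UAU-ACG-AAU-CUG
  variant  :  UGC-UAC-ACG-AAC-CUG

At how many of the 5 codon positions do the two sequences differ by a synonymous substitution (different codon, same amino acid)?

Codon 1: ACA Thr / UGC Cys — nonsynonymous.
Codon 2: UAU Tyr / UAC Tyr — synonymous.
Codon 3: ACG Thr / ACG Thr — identical.
Codon 4: AAU Asn / AAC Asn — synonymous.
Codon 5: CUG Leu / CUG Leu — identical.
Synonymous differences: 2.

2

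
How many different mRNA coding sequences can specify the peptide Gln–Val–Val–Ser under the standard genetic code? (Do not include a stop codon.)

Gln: 2 codons.
Val: 4 codons.
Val: 4 codons.
Ser: 6 codons.
2 × 4 × 4 × 6 = 192.

192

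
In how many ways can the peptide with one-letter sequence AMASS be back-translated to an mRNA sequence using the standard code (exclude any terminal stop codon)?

576

Ala: 4 codons.
Met: 1 codon.
Ala: 4 codons.
Ser: 6 codons.
Ser: 6 codons.
4 × 1 × 4 × 6 × 6 = 576.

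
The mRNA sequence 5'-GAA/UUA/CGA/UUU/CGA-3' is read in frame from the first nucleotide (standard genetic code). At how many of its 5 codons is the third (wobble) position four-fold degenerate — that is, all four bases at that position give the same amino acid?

2

Codon 1 GAA (Glu): third position 2-fold.
Codon 2 UUA (Leu): third position 2-fold.
Codon 3 CGA (Arg): third position 4-fold.
Codon 4 UUU (Phe): third position 2-fold.
Codon 5 CGA (Arg): third position 4-fold.
Four-fold degenerate third positions: 2.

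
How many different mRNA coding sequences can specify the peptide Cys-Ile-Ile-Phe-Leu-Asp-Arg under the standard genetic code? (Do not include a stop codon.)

Cys: 2 codons.
Ile: 3 codons.
Ile: 3 codons.
Phe: 2 codons.
Leu: 6 codons.
Asp: 2 codons.
Arg: 6 codons.
2 × 3 × 3 × 2 × 6 × 2 × 6 = 2592.

2592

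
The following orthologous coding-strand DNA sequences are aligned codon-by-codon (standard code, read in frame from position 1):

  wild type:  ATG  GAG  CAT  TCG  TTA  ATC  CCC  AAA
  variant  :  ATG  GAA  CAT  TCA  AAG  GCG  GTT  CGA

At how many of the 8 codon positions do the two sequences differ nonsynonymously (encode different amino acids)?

Codon 1: ATG Met / ATG Met — identical.
Codon 2: GAG Glu / GAA Glu — synonymous.
Codon 3: CAT His / CAT His — identical.
Codon 4: TCG Ser / TCA Ser — synonymous.
Codon 5: TTA Leu / AAG Lys — nonsynonymous.
Codon 6: ATC Ile / GCG Ala — nonsynonymous.
Codon 7: CCC Pro / GTT Val — nonsynonymous.
Codon 8: AAA Lys / CGA Arg — nonsynonymous.
Nonsynonymous differences: 4.

4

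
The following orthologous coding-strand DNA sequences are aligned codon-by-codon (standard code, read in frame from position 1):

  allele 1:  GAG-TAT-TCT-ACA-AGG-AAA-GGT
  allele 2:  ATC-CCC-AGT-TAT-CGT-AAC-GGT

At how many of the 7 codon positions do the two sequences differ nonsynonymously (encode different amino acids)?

4

Codon 1: GAG Glu / ATC Ile — nonsynonymous.
Codon 2: TAT Tyr / CCC Pro — nonsynonymous.
Codon 3: TCT Ser / AGT Ser — synonymous.
Codon 4: ACA Thr / TAT Tyr — nonsynonymous.
Codon 5: AGG Arg / CGT Arg — synonymous.
Codon 6: AAA Lys / AAC Asn — nonsynonymous.
Codon 7: GGT Gly / GGT Gly — identical.
Nonsynonymous differences: 4.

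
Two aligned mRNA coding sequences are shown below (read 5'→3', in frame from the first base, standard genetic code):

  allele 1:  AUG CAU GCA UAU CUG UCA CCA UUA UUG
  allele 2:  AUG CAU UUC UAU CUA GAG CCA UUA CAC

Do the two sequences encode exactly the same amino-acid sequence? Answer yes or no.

no

Codon 1: AUG Met / AUG Met — identical.
Codon 2: CAU His / CAU His — identical.
Codon 3: GCA Ala / UUC Phe — nonsynonymous.
Codon 4: UAU Tyr / UAU Tyr — identical.
Codon 5: CUG Leu / CUA Leu — synonymous.
Codon 6: UCA Ser / GAG Glu — nonsynonymous.
Codon 7: CCA Pro / CCA Pro — identical.
Codon 8: UUA Leu / UUA Leu — identical.
Codon 9: UUG Leu / CAC His — nonsynonymous.
Nonsynonymous differences: 3 → different protein.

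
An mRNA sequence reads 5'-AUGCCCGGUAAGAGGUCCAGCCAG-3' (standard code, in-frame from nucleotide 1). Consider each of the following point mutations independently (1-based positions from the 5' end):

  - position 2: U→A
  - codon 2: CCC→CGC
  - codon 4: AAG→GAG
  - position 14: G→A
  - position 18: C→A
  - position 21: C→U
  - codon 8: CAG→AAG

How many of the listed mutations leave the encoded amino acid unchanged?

2

Codon 1: AUG (Met) → AAG (Lys) — missense.
Codon 2: CCC (Pro) → CGC (Arg) — missense.
Codon 4: AAG (Lys) → GAG (Glu) — missense.
Codon 5: AGG (Arg) → AAG (Lys) — missense.
Codon 6: UCC (Ser) → UCA (Ser) — synonymous.
Codon 7: AGC (Ser) → AGU (Ser) — synonymous.
Codon 8: CAG (Gln) → AAG (Lys) — missense.
Synonymous: 2 of 7.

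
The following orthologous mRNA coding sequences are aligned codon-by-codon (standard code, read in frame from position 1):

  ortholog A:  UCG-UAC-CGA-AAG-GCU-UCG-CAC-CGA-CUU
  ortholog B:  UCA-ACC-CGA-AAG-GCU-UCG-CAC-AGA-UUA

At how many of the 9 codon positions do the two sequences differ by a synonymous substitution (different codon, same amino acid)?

3

Codon 1: UCG Ser / UCA Ser — synonymous.
Codon 2: UAC Tyr / ACC Thr — nonsynonymous.
Codon 3: CGA Arg / CGA Arg — identical.
Codon 4: AAG Lys / AAG Lys — identical.
Codon 5: GCU Ala / GCU Ala — identical.
Codon 6: UCG Ser / UCG Ser — identical.
Codon 7: CAC His / CAC His — identical.
Codon 8: CGA Arg / AGA Arg — synonymous.
Codon 9: CUU Leu / UUA Leu — synonymous.
Synonymous differences: 3.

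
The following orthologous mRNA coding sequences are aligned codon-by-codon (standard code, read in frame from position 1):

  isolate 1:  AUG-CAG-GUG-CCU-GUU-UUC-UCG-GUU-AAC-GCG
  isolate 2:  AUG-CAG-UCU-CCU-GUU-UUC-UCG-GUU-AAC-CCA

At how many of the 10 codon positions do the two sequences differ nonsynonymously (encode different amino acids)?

2

Codon 1: AUG Met / AUG Met — identical.
Codon 2: CAG Gln / CAG Gln — identical.
Codon 3: GUG Val / UCU Ser — nonsynonymous.
Codon 4: CCU Pro / CCU Pro — identical.
Codon 5: GUU Val / GUU Val — identical.
Codon 6: UUC Phe / UUC Phe — identical.
Codon 7: UCG Ser / UCG Ser — identical.
Codon 8: GUU Val / GUU Val — identical.
Codon 9: AAC Asn / AAC Asn — identical.
Codon 10: GCG Ala / CCA Pro — nonsynonymous.
Nonsynonymous differences: 2.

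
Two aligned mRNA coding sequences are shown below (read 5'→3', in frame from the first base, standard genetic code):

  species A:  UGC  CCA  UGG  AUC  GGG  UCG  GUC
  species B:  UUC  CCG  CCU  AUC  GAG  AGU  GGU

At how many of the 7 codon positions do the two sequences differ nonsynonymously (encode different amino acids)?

4

Codon 1: UGC Cys / UUC Phe — nonsynonymous.
Codon 2: CCA Pro / CCG Pro — synonymous.
Codon 3: UGG Trp / CCU Pro — nonsynonymous.
Codon 4: AUC Ile / AUC Ile — identical.
Codon 5: GGG Gly / GAG Glu — nonsynonymous.
Codon 6: UCG Ser / AGU Ser — synonymous.
Codon 7: GUC Val / GGU Gly — nonsynonymous.
Nonsynonymous differences: 4.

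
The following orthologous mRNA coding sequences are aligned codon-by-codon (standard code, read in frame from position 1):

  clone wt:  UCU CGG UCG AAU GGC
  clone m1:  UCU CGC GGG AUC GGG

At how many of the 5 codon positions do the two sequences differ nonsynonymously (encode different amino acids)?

Codon 1: UCU Ser / UCU Ser — identical.
Codon 2: CGG Arg / CGC Arg — synonymous.
Codon 3: UCG Ser / GGG Gly — nonsynonymous.
Codon 4: AAU Asn / AUC Ile — nonsynonymous.
Codon 5: GGC Gly / GGG Gly — synonymous.
Nonsynonymous differences: 2.

2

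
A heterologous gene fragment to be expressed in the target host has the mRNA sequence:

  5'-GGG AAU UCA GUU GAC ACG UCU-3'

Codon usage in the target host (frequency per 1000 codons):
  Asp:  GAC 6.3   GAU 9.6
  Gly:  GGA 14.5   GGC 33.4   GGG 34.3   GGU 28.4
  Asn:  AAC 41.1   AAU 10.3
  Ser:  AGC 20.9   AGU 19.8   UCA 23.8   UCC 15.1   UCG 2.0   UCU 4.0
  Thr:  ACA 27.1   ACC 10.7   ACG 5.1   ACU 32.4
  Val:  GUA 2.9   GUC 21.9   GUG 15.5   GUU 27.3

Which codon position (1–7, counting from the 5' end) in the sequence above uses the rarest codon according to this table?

7

Codon 1 GGG (Gly): 34.3 per 1000.
Codon 2 AAU (Asn): 10.3 per 1000.
Codon 3 UCA (Ser): 23.8 per 1000.
Codon 4 GUU (Val): 27.3 per 1000.
Codon 5 GAC (Asp): 6.3 per 1000.
Codon 6 ACG (Thr): 5.1 per 1000.
Codon 7 UCU (Ser): 4.0 per 1000.
Lowest frequency is 4.0 at codon 7.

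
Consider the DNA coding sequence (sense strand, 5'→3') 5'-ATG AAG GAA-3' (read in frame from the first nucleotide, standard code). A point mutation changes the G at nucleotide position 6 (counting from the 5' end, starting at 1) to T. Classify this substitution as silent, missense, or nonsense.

Position 6 falls in codon 2: AAG → Lys.
After the substitution the codon is AAT → Asn.
Lys ≠ Asn, so this is a missense mutation.

missense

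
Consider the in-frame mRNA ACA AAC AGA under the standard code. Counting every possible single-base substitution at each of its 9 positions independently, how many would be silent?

6

Codon 1 (ACA, Thr): 3 synonymous substitutions.
Codon 2 (AAC, Asn): 1 synonymous substitution.
Codon 3 (AGA, Arg): 2 synonymous substitutions.
Total: 3 + 1 + 2 = 6.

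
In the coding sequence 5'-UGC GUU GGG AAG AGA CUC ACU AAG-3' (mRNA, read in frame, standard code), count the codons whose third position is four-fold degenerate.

4

Codon 1 UGC (Cys): third position 2-fold.
Codon 2 GUU (Val): third position 4-fold.
Codon 3 GGG (Gly): third position 4-fold.
Codon 4 AAG (Lys): third position 2-fold.
Codon 5 AGA (Arg): third position 2-fold.
Codon 6 CUC (Leu): third position 4-fold.
Codon 7 ACU (Thr): third position 4-fold.
Codon 8 AAG (Lys): third position 2-fold.
Four-fold degenerate third positions: 4.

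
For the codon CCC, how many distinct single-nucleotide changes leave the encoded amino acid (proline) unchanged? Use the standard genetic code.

Position 1: none → 0 synonymous.
Position 2: none → 0 synonymous.
Position 3: CCU, CCA, CCG → 3 synonymous.
Total: 0 + 0 + 3 = 3.

3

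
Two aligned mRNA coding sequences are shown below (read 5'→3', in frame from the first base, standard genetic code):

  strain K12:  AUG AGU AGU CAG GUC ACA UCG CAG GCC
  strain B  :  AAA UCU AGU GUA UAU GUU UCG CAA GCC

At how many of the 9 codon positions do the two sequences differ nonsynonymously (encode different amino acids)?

Codon 1: AUG Met / AAA Lys — nonsynonymous.
Codon 2: AGU Ser / UCU Ser — synonymous.
Codon 3: AGU Ser / AGU Ser — identical.
Codon 4: CAG Gln / GUA Val — nonsynonymous.
Codon 5: GUC Val / UAU Tyr — nonsynonymous.
Codon 6: ACA Thr / GUU Val — nonsynonymous.
Codon 7: UCG Ser / UCG Ser — identical.
Codon 8: CAG Gln / CAA Gln — synonymous.
Codon 9: GCC Ala / GCC Ala — identical.
Nonsynonymous differences: 4.

4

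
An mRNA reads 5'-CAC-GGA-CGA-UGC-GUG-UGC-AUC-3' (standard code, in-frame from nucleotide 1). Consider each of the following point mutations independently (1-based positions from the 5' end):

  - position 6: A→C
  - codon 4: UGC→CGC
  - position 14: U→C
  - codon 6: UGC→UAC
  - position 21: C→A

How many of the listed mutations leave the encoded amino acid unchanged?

2

Codon 2: GGA (Gly) → GGC (Gly) — synonymous.
Codon 4: UGC (Cys) → CGC (Arg) — missense.
Codon 5: GUG (Val) → GCG (Ala) — missense.
Codon 6: UGC (Cys) → UAC (Tyr) — missense.
Codon 7: AUC (Ile) → AUA (Ile) — synonymous.
Synonymous: 2 of 5.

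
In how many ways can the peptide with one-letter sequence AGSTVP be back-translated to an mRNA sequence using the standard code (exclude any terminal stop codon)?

Ala: 4 codons.
Gly: 4 codons.
Ser: 6 codons.
Thr: 4 codons.
Val: 4 codons.
Pro: 4 codons.
4 × 4 × 6 × 4 × 4 × 4 = 6144.

6144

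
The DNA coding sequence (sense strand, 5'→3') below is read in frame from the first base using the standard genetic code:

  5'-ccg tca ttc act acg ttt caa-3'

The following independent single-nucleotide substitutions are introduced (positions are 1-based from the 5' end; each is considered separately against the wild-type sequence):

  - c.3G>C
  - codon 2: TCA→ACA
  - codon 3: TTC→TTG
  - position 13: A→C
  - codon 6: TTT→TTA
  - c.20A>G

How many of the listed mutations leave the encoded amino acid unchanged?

1

Codon 1: CCG (Pro) → CCC (Pro) — synonymous.
Codon 2: TCA (Ser) → ACA (Thr) — missense.
Codon 3: TTC (Phe) → TTG (Leu) — missense.
Codon 5: ACG (Thr) → CCG (Pro) — missense.
Codon 6: TTT (Phe) → TTA (Leu) — missense.
Codon 7: CAA (Gln) → CGA (Arg) — missense.
Synonymous: 1 of 6.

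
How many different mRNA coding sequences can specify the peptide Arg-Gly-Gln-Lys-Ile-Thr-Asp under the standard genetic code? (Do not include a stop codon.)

2304

Arg: 6 codons.
Gly: 4 codons.
Gln: 2 codons.
Lys: 2 codons.
Ile: 3 codons.
Thr: 4 codons.
Asp: 2 codons.
6 × 4 × 2 × 2 × 3 × 4 × 2 = 2304.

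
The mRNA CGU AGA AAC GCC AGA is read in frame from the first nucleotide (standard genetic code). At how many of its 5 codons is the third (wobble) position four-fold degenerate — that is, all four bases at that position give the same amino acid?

2

Codon 1 CGU (Arg): third position 4-fold.
Codon 2 AGA (Arg): third position 2-fold.
Codon 3 AAC (Asn): third position 2-fold.
Codon 4 GCC (Ala): third position 4-fold.
Codon 5 AGA (Arg): third position 2-fold.
Four-fold degenerate third positions: 2.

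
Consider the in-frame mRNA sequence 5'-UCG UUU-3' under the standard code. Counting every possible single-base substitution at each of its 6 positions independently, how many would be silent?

Codon 1 (UCG, Ser): 3 synonymous substitutions.
Codon 2 (UUU, Phe): 1 synonymous substitution.
Total: 3 + 1 = 4.

4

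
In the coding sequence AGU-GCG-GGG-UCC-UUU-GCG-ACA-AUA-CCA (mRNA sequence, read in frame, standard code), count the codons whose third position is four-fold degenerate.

Codon 1 AGU (Ser): third position 2-fold.
Codon 2 GCG (Ala): third position 4-fold.
Codon 3 GGG (Gly): third position 4-fold.
Codon 4 UCC (Ser): third position 4-fold.
Codon 5 UUU (Phe): third position 2-fold.
Codon 6 GCG (Ala): third position 4-fold.
Codon 7 ACA (Thr): third position 4-fold.
Codon 8 AUA (Ile): third position 3-fold.
Codon 9 CCA (Pro): third position 4-fold.
Four-fold degenerate third positions: 6.

6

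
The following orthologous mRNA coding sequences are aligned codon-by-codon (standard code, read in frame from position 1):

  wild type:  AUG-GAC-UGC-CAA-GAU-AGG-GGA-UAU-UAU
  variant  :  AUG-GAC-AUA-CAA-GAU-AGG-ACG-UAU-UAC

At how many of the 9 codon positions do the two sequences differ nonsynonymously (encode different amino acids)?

2

Codon 1: AUG Met / AUG Met — identical.
Codon 2: GAC Asp / GAC Asp — identical.
Codon 3: UGC Cys / AUA Ile — nonsynonymous.
Codon 4: CAA Gln / CAA Gln — identical.
Codon 5: GAU Asp / GAU Asp — identical.
Codon 6: AGG Arg / AGG Arg — identical.
Codon 7: GGA Gly / ACG Thr — nonsynonymous.
Codon 8: UAU Tyr / UAU Tyr — identical.
Codon 9: UAU Tyr / UAC Tyr — synonymous.
Nonsynonymous differences: 2.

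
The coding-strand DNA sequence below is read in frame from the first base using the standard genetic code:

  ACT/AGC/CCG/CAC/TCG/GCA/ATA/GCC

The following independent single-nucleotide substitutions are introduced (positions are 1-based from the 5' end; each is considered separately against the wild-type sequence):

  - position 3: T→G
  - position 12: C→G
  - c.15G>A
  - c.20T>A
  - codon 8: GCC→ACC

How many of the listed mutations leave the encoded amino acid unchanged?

2

Codon 1: ACT (Thr) → ACG (Thr) — synonymous.
Codon 4: CAC (His) → CAG (Gln) — missense.
Codon 5: TCG (Ser) → TCA (Ser) — synonymous.
Codon 7: ATA (Ile) → AAA (Lys) — missense.
Codon 8: GCC (Ala) → ACC (Thr) — missense.
Synonymous: 2 of 5.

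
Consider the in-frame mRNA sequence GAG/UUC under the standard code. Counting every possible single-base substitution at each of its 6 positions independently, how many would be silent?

2

Codon 1 (GAG, Glu): 1 synonymous substitution.
Codon 2 (UUC, Phe): 1 synonymous substitution.
Total: 1 + 1 = 2.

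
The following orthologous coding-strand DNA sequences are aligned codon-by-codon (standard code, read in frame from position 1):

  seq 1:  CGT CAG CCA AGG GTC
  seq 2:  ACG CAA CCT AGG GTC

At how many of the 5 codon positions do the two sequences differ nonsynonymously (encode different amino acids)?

1

Codon 1: CGT Arg / ACG Thr — nonsynonymous.
Codon 2: CAG Gln / CAA Gln — synonymous.
Codon 3: CCA Pro / CCT Pro — synonymous.
Codon 4: AGG Arg / AGG Arg — identical.
Codon 5: GTC Val / GTC Val — identical.
Nonsynonymous differences: 1.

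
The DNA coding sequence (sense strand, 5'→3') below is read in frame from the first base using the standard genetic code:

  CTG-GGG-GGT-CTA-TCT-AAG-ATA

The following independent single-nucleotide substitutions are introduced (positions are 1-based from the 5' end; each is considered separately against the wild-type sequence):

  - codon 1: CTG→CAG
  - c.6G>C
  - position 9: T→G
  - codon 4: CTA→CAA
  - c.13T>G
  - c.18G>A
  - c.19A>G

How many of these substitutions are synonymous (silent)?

Codon 1: CTG (Leu) → CAG (Gln) — missense.
Codon 2: GGG (Gly) → GGC (Gly) — synonymous.
Codon 3: GGT (Gly) → GGG (Gly) — synonymous.
Codon 4: CTA (Leu) → CAA (Gln) — missense.
Codon 5: TCT (Ser) → GCT (Ala) — missense.
Codon 6: AAG (Lys) → AAA (Lys) — synonymous.
Codon 7: ATA (Ile) → GTA (Val) — missense.
Synonymous: 3 of 7.

3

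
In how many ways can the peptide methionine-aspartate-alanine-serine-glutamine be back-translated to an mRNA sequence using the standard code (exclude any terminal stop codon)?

Met: 1 codon.
Asp: 2 codons.
Ala: 4 codons.
Ser: 6 codons.
Gln: 2 codons.
1 × 2 × 4 × 6 × 2 = 96.

96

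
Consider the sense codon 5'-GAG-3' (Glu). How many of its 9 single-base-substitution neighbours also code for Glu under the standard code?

1

Position 1: none → 0 synonymous.
Position 2: none → 0 synonymous.
Position 3: GAA → 1 synonymous.
Total: 0 + 0 + 1 = 1.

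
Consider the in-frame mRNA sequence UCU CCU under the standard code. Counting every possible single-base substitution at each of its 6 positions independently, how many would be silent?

6

Codon 1 (UCU, Ser): 3 synonymous substitutions.
Codon 2 (CCU, Pro): 3 synonymous substitutions.
Total: 3 + 3 = 6.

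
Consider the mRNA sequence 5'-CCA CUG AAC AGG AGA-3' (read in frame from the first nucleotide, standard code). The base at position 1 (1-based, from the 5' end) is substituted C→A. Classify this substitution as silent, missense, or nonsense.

missense

Position 1 falls in codon 1: CCA → Pro.
After the substitution the codon is ACA → Thr.
Pro ≠ Thr, so this is a missense mutation.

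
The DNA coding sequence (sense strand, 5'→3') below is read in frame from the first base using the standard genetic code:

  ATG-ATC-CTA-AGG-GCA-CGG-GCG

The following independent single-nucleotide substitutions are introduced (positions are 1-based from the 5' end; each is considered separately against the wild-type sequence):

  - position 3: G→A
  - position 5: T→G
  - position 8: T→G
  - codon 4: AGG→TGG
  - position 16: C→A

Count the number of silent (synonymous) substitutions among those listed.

1

Codon 1: ATG (Met) → ATA (Ile) — missense.
Codon 2: ATC (Ile) → AGC (Ser) — missense.
Codon 3: CTA (Leu) → CGA (Arg) — missense.
Codon 4: AGG (Arg) → TGG (Trp) — missense.
Codon 6: CGG (Arg) → AGG (Arg) — synonymous.
Synonymous: 1 of 5.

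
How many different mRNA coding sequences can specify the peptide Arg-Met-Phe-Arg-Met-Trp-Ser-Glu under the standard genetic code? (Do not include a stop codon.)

864

Arg: 6 codons.
Met: 1 codon.
Phe: 2 codons.
Arg: 6 codons.
Met: 1 codon.
Trp: 1 codon.
Ser: 6 codons.
Glu: 2 codons.
6 × 1 × 2 × 6 × 1 × 1 × 6 × 2 = 864.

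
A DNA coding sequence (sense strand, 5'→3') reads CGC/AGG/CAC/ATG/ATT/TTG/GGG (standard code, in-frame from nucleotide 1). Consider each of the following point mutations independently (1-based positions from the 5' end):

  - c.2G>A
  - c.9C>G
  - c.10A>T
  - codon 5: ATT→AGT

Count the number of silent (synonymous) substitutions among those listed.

Codon 1: CGC (Arg) → CAC (His) — missense.
Codon 3: CAC (His) → CAG (Gln) — missense.
Codon 4: ATG (Met) → TTG (Leu) — missense.
Codon 5: ATT (Ile) → AGT (Ser) — missense.
Synonymous: 0 of 4.

0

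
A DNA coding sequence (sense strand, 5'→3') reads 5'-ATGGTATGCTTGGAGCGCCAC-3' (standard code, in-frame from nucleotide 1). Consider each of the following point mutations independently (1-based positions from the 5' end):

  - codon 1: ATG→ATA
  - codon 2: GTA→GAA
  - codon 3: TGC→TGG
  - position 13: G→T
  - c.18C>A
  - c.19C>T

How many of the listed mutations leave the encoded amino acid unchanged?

Codon 1: ATG (Met) → ATA (Ile) — missense.
Codon 2: GTA (Val) → GAA (Glu) — missense.
Codon 3: TGC (Cys) → TGG (Trp) — missense.
Codon 5: GAG (Glu) → TAG (Stop) — nonsense.
Codon 6: CGC (Arg) → CGA (Arg) — synonymous.
Codon 7: CAC (His) → TAC (Tyr) — missense.
Synonymous: 1 of 6.

1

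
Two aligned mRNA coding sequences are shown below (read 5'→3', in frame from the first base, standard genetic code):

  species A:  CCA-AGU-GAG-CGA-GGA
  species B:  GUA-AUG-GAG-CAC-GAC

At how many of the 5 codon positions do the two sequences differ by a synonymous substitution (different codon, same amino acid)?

0

Codon 1: CCA Pro / GUA Val — nonsynonymous.
Codon 2: AGU Ser / AUG Met — nonsynonymous.
Codon 3: GAG Glu / GAG Glu — identical.
Codon 4: CGA Arg / CAC His — nonsynonymous.
Codon 5: GGA Gly / GAC Asp — nonsynonymous.
Synonymous differences: 0.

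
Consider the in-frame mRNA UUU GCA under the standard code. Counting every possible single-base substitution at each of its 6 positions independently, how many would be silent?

Codon 1 (UUU, Phe): 1 synonymous substitution.
Codon 2 (GCA, Ala): 3 synonymous substitutions.
Total: 1 + 3 = 4.

4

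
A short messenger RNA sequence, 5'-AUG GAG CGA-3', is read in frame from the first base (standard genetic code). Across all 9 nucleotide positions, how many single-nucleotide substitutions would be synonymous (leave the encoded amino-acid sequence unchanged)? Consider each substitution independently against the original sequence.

Codon 1 (AUG, Met): 0 synonymous substitutions.
Codon 2 (GAG, Glu): 1 synonymous substitution.
Codon 3 (CGA, Arg): 4 synonymous substitutions.
Total: 0 + 1 + 4 = 5.

5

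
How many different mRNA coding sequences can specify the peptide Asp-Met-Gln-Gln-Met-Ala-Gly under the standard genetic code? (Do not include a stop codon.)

Asp: 2 codons.
Met: 1 codon.
Gln: 2 codons.
Gln: 2 codons.
Met: 1 codon.
Ala: 4 codons.
Gly: 4 codons.
2 × 1 × 2 × 2 × 1 × 4 × 4 = 128.

128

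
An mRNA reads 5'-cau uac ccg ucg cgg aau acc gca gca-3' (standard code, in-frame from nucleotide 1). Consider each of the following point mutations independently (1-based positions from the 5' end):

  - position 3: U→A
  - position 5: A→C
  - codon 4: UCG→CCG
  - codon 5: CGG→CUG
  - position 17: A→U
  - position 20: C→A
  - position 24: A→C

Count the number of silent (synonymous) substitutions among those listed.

Codon 1: CAU (His) → CAA (Gln) — missense.
Codon 2: UAC (Tyr) → UCC (Ser) — missense.
Codon 4: UCG (Ser) → CCG (Pro) — missense.
Codon 5: CGG (Arg) → CUG (Leu) — missense.
Codon 6: AAU (Asn) → AUU (Ile) — missense.
Codon 7: ACC (Thr) → AAC (Asn) — missense.
Codon 8: GCA (Ala) → GCC (Ala) — synonymous.
Synonymous: 1 of 7.

1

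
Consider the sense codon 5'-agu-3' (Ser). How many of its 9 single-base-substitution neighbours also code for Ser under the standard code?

Position 1: none → 0 synonymous.
Position 2: none → 0 synonymous.
Position 3: AGC → 1 synonymous.
Total: 0 + 0 + 1 = 1.

1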